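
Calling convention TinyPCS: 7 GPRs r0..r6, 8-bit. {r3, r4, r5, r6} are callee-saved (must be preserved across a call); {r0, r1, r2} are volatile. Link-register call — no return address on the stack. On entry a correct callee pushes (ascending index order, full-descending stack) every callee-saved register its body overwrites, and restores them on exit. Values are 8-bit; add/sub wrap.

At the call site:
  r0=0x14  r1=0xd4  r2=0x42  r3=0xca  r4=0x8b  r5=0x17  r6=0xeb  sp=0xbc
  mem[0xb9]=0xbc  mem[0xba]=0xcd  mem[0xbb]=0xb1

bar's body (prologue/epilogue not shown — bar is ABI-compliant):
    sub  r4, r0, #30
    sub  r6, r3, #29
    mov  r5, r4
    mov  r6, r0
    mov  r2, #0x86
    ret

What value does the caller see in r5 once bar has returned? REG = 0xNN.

prologue: push r4 → mem[0xbb]=0x8b, sp=0xbb
prologue: push r5 → mem[0xba]=0x17, sp=0xba
prologue: push r6 → mem[0xb9]=0xeb, sp=0xb9
body[0] sub  r4, r0, #30 → r4=0xf6
body[1] sub  r6, r3, #29 → r6=0xad
body[2] mov  r5, r4 → r5=0xf6
body[3] mov  r6, r0 → r6=0x14
body[4] mov  r2, #0x86 → r2=0x86
epilogue: pop r6=0xeb, sp=0xba
epilogue: pop r5=0x17, sp=0xbb
epilogue: pop r4=0x8b, sp=0xbc
r5 is callee-saved → restored

REG = 0x17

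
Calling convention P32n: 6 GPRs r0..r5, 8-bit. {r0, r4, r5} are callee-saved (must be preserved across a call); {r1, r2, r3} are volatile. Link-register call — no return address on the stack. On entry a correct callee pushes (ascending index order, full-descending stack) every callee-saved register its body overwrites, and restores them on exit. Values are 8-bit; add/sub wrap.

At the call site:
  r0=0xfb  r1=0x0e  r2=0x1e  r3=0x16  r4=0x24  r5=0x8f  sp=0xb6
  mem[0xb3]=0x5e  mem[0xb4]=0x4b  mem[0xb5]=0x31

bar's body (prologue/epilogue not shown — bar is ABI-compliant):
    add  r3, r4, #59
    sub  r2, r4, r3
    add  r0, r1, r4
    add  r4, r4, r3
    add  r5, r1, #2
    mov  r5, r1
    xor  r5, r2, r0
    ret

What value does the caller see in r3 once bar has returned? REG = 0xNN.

REG = 0x5f

prologue: push r0 -> mem[0xb5]=0xfb, sp=0xb5
prologue: push r4 -> mem[0xb4]=0x24, sp=0xb4
prologue: push r5 -> mem[0xb3]=0x8f, sp=0xb3
body[0] add  r3, r4, #59 -> r3=0x5f
body[1] sub  r2, r4, r3 -> r2=0xc5
body[2] add  r0, r1, r4 -> r0=0x32
body[3] add  r4, r4, r3 -> r4=0x83
body[4] add  r5, r1, #2 -> r5=0x10
body[5] mov  r5, r1 -> r5=0x0e
body[6] xor  r5, r2, r0 -> r5=0xf7
epilogue: pop r5=0x8f, sp=0xb4
epilogue: pop r4=0x24, sp=0xb5
epilogue: pop r0=0xfb, sp=0xb6
r3 is caller-saved -> body value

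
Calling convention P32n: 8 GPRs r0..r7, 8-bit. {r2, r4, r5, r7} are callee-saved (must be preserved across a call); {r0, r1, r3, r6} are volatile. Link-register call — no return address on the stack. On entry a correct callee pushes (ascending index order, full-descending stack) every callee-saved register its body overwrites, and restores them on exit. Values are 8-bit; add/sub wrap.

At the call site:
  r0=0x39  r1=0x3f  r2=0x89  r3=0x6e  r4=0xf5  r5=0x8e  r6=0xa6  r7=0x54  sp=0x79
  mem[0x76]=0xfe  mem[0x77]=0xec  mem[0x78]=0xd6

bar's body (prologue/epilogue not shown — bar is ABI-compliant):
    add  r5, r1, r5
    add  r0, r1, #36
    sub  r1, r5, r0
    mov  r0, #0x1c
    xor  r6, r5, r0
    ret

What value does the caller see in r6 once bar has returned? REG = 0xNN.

REG = 0xd1

prologue: push r5 -> mem[0x78]=0x8e, sp=0x78
body[0] add  r5, r1, r5 -> r5=0xcd
body[1] add  r0, r1, #36 -> r0=0x63
body[2] sub  r1, r5, r0 -> r1=0x6a
body[3] mov  r0, #0x1c -> r0=0x1c
body[4] xor  r6, r5, r0 -> r6=0xd1
epilogue: pop r5=0x8e, sp=0x79
r6 is caller-saved -> body value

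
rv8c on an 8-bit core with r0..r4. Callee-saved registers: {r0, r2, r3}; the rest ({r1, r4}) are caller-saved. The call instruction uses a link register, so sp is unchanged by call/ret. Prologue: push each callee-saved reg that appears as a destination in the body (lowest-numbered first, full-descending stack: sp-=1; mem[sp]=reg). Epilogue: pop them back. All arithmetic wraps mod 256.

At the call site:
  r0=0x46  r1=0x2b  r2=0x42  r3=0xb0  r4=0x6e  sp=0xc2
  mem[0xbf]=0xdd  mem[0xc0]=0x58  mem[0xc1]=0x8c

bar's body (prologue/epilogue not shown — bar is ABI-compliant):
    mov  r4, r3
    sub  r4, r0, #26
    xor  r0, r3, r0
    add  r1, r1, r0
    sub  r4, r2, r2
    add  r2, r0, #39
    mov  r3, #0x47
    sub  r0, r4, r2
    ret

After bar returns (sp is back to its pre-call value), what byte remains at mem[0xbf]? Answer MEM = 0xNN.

prologue: push r0 → mem[0xc1]=0x46, sp=0xc1
prologue: push r2 → mem[0xc0]=0x42, sp=0xc0
prologue: push r3 → mem[0xbf]=0xb0, sp=0xbf
body[0] mov  r4, r3 → r4=0xb0
body[1] sub  r4, r0, #26 → r4=0x2c
body[2] xor  r0, r3, r0 → r0=0xf6
body[3] add  r1, r1, r0 → r1=0x21
body[4] sub  r4, r2, r2 → r4=0x00
body[5] add  r2, r0, #39 → r2=0x1d
body[6] mov  r3, #0x47 → r3=0x47
body[7] sub  r0, r4, r2 → r0=0xe3
epilogue: pop r3=0xb0, sp=0xc0
epilogue: pop r2=0x42, sp=0xc1
epilogue: pop r0=0x46, sp=0xc2
prologue pushed ['r0', 'r2', 'r3'] at ['0xc1', '0xc0', '0xbf']

MEM = 0xb0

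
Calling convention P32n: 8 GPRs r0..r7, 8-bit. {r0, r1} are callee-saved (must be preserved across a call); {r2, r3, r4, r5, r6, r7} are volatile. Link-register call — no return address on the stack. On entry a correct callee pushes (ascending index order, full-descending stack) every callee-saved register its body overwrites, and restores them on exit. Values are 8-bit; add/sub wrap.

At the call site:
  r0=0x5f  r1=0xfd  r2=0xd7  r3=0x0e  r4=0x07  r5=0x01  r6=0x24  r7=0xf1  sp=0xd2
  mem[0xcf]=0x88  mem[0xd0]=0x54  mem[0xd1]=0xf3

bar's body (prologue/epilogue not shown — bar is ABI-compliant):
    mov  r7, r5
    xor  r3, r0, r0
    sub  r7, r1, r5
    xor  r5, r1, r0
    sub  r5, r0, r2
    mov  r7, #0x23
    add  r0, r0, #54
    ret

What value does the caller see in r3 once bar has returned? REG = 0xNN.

prologue: push r0 → mem[0xd1]=0x5f, sp=0xd1
body[0] mov  r7, r5 → r7=0x01
body[1] xor  r3, r0, r0 → r3=0x00
body[2] sub  r7, r1, r5 → r7=0xfc
body[3] xor  r5, r1, r0 → r5=0xa2
body[4] sub  r5, r0, r2 → r5=0x88
body[5] mov  r7, #0x23 → r7=0x23
body[6] add  r0, r0, #54 → r0=0x95
epilogue: pop r0=0x5f, sp=0xd2
r3 is caller-saved → body value

REG = 0x00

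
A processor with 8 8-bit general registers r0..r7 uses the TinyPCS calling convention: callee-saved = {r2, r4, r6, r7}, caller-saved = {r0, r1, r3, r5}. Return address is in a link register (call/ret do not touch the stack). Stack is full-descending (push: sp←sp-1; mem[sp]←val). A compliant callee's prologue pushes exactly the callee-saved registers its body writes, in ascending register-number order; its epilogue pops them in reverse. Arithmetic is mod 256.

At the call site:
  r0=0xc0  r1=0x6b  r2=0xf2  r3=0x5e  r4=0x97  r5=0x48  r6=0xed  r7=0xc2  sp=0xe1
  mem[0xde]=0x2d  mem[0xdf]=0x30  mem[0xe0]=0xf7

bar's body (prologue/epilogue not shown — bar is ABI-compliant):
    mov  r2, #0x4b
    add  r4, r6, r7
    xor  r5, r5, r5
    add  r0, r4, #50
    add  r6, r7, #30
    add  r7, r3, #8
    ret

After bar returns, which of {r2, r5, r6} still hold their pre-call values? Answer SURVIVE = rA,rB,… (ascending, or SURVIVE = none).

SURVIVE = r2,r6

prologue: push r2 → mem[0xe0]=0xf2, sp=0xe0
prologue: push r4 → mem[0xdf]=0x97, sp=0xdf
prologue: push r6 → mem[0xde]=0xed, sp=0xde
prologue: push r7 → mem[0xdd]=0xc2, sp=0xdd
body[0] mov  r2, #0x4b → r2=0x4b
body[1] add  r4, r6, r7 → r4=0xaf
body[2] xor  r5, r5, r5 → r5=0x00
body[3] add  r0, r4, #50 → r0=0xe1
body[4] add  r6, r7, #30 → r6=0xe0
body[5] add  r7, r3, #8 → r7=0x66
epilogue: pop r7=0xc2, sp=0xde
epilogue: pop r6=0xed, sp=0xdf
epilogue: pop r4=0x97, sp=0xe0
epilogue: pop r2=0xf2, sp=0xe1
r2: callee-saved, written=True
r5: caller-saved, written=True
r6: callee-saved, written=True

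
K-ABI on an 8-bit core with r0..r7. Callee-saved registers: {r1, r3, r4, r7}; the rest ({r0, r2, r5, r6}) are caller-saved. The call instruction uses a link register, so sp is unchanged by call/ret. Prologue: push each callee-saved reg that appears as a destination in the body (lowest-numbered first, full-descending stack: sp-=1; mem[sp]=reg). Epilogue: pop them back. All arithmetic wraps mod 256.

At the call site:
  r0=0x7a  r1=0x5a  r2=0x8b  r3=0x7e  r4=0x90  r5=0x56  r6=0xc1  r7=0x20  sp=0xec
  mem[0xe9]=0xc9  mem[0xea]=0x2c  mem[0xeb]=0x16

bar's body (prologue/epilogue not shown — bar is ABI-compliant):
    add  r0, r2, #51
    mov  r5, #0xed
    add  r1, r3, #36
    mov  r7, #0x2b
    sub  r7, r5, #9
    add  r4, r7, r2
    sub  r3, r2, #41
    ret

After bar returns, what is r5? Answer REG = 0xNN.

prologue: push r1 → mem[0xeb]=0x5a, sp=0xeb
prologue: push r3 → mem[0xea]=0x7e, sp=0xea
prologue: push r4 → mem[0xe9]=0x90, sp=0xe9
prologue: push r7 → mem[0xe8]=0x20, sp=0xe8
body[0] add  r0, r2, #51 → r0=0xbe
body[1] mov  r5, #0xed → r5=0xed
body[2] add  r1, r3, #36 → r1=0xa2
body[3] mov  r7, #0x2b → r7=0x2b
body[4] sub  r7, r5, #9 → r7=0xe4
body[5] add  r4, r7, r2 → r4=0x6f
body[6] sub  r3, r2, #41 → r3=0x62
epilogue: pop r7=0x20, sp=0xe9
epilogue: pop r4=0x90, sp=0xea
epilogue: pop r3=0x7e, sp=0xeb
epilogue: pop r1=0x5a, sp=0xec
r5 is caller-saved → body value

REG = 0xed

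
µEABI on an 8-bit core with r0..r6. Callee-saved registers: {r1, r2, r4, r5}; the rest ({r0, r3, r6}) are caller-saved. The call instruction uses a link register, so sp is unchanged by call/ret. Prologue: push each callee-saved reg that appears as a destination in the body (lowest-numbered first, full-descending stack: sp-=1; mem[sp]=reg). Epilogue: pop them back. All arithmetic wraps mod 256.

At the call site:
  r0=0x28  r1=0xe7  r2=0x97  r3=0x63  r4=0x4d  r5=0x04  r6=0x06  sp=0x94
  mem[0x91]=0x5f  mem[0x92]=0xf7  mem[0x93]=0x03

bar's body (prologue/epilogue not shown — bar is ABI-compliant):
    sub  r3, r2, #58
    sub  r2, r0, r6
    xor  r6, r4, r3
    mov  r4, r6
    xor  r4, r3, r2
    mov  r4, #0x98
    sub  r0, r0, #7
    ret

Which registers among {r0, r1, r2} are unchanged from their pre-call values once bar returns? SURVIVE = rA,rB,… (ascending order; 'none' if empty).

SURVIVE = r1,r2

prologue: push r2 → mem[0x93]=0x97, sp=0x93
prologue: push r4 → mem[0x92]=0x4d, sp=0x92
body[0] sub  r3, r2, #58 → r3=0x5d
body[1] sub  r2, r0, r6 → r2=0x22
body[2] xor  r6, r4, r3 → r6=0x10
body[3] mov  r4, r6 → r4=0x10
body[4] xor  r4, r3, r2 → r4=0x7f
body[5] mov  r4, #0x98 → r4=0x98
body[6] sub  r0, r0, #7 → r0=0x21
epilogue: pop r4=0x4d, sp=0x93
epilogue: pop r2=0x97, sp=0x94
r0: caller-saved, written=True
r1: callee-saved, written=False
r2: callee-saved, written=True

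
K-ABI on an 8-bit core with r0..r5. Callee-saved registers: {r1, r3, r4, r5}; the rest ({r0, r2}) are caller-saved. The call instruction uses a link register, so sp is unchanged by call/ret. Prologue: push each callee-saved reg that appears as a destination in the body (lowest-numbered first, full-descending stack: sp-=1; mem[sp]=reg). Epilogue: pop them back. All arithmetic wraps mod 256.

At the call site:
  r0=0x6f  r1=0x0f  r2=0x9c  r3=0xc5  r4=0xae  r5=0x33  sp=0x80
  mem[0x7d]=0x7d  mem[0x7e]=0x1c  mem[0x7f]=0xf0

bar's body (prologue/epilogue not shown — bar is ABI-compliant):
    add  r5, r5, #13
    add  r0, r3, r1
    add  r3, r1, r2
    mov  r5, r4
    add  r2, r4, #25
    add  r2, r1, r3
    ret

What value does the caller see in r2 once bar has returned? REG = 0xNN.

prologue: push r3 -> mem[0x7f]=0xc5, sp=0x7f
prologue: push r5 -> mem[0x7e]=0x33, sp=0x7e
body[0] add  r5, r5, #13 -> r5=0x40
body[1] add  r0, r3, r1 -> r0=0xd4
body[2] add  r3, r1, r2 -> r3=0xab
body[3] mov  r5, r4 -> r5=0xae
body[4] add  r2, r4, #25 -> r2=0xc7
body[5] add  r2, r1, r3 -> r2=0xba
epilogue: pop r5=0x33, sp=0x7f
epilogue: pop r3=0xc5, sp=0x80
r2 is caller-saved -> body value

REG = 0xba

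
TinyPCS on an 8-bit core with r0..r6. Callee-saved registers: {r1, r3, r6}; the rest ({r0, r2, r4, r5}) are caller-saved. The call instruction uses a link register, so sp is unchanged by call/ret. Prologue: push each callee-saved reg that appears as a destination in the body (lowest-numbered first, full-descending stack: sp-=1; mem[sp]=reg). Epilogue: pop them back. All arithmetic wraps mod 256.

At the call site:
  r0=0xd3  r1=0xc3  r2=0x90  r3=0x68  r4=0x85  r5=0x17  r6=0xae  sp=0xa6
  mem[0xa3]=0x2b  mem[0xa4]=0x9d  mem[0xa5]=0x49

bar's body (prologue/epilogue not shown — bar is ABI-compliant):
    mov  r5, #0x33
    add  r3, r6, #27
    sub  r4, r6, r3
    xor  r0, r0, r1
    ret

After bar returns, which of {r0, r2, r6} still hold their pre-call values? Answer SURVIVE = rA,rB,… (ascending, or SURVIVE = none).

SURVIVE = r2,r6

prologue: push r3 → mem[0xa5]=0x68, sp=0xa5
body[0] mov  r5, #0x33 → r5=0x33
body[1] add  r3, r6, #27 → r3=0xc9
body[2] sub  r4, r6, r3 → r4=0xe5
body[3] xor  r0, r0, r1 → r0=0x10
epilogue: pop r3=0x68, sp=0xa6
r0: caller-saved, written=True
r2: caller-saved, written=False
r6: callee-saved, written=False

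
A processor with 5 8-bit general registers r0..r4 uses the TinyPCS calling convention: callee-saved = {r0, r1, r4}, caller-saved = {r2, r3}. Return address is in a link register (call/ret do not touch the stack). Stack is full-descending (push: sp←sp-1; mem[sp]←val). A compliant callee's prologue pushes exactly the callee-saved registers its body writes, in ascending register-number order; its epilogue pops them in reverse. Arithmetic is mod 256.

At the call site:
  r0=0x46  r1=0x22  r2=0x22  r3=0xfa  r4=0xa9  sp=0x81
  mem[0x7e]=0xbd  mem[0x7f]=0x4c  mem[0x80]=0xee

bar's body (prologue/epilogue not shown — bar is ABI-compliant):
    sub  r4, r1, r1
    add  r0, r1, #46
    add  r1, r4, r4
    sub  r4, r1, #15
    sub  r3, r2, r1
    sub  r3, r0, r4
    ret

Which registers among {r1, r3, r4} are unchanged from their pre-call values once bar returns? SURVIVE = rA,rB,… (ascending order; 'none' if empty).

prologue: push r0 → mem[0x80]=0x46, sp=0x80
prologue: push r1 → mem[0x7f]=0x22, sp=0x7f
prologue: push r4 → mem[0x7e]=0xa9, sp=0x7e
body[0] sub  r4, r1, r1 → r4=0x00
body[1] add  r0, r1, #46 → r0=0x50
body[2] add  r1, r4, r4 → r1=0x00
body[3] sub  r4, r1, #15 → r4=0xf1
body[4] sub  r3, r2, r1 → r3=0x22
body[5] sub  r3, r0, r4 → r3=0x5f
epilogue: pop r4=0xa9, sp=0x7f
epilogue: pop r1=0x22, sp=0x80
epilogue: pop r0=0x46, sp=0x81
r1: callee-saved, written=True
r3: caller-saved, written=True
r4: callee-saved, written=True

SURVIVE = r1,r4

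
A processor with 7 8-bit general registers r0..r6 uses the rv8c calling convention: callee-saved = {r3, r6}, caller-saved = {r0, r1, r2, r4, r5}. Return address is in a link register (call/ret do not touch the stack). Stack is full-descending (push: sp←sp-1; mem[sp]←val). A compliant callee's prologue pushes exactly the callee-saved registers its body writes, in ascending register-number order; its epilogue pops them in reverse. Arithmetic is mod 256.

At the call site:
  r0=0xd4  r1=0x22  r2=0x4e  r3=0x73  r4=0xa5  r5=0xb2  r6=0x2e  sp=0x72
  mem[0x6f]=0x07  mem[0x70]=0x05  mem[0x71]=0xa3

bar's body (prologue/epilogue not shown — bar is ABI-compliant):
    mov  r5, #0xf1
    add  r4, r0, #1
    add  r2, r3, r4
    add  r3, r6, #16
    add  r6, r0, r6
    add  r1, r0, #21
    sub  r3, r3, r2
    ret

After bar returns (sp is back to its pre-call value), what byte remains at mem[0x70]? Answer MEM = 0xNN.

prologue: push r3 -> mem[0x71]=0x73, sp=0x71
prologue: push r6 -> mem[0x70]=0x2e, sp=0x70
body[0] mov  r5, #0xf1 -> r5=0xf1
body[1] add  r4, r0, #1 -> r4=0xd5
body[2] add  r2, r3, r4 -> r2=0x48
body[3] add  r3, r6, #16 -> r3=0x3e
body[4] add  r6, r0, r6 -> r6=0x02
body[5] add  r1, r0, #21 -> r1=0xe9
body[6] sub  r3, r3, r2 -> r3=0xf6
epilogue: pop r6=0x2e, sp=0x71
epilogue: pop r3=0x73, sp=0x72
prologue pushed ['r3', 'r6'] at ['0x71', '0x70']

MEM = 0x2e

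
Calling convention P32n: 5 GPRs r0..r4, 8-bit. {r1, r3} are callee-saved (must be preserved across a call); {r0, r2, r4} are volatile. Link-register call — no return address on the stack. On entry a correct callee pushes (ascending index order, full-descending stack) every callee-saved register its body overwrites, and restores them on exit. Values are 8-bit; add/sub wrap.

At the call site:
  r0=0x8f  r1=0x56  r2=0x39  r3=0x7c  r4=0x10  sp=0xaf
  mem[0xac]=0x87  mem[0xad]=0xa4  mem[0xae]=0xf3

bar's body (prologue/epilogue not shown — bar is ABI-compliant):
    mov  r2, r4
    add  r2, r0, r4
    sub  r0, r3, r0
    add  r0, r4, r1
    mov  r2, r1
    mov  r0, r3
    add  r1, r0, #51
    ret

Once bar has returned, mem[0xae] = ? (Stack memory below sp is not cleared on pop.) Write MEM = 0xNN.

prologue: push r1 -> mem[0xae]=0x56, sp=0xae
body[0] mov  r2, r4 -> r2=0x10
body[1] add  r2, r0, r4 -> r2=0x9f
body[2] sub  r0, r3, r0 -> r0=0xed
body[3] add  r0, r4, r1 -> r0=0x66
body[4] mov  r2, r1 -> r2=0x56
body[5] mov  r0, r3 -> r0=0x7c
body[6] add  r1, r0, #51 -> r1=0xaf
epilogue: pop r1=0x56, sp=0xaf
prologue pushed ['r1'] at ['0xae']

MEM = 0x56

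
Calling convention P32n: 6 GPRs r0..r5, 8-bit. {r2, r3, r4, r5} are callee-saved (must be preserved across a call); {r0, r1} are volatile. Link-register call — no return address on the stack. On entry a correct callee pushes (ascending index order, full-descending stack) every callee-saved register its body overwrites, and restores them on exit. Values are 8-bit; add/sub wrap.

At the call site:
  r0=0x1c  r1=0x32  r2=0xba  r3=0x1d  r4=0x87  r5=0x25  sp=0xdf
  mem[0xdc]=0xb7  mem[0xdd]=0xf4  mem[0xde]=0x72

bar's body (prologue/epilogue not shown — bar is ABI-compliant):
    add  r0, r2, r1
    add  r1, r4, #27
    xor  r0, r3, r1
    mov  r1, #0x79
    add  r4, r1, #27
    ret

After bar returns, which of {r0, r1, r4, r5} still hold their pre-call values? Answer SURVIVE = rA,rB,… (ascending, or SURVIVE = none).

prologue: push r4 → mem[0xde]=0x87, sp=0xde
body[0] add  r0, r2, r1 → r0=0xec
body[1] add  r1, r4, #27 → r1=0xa2
body[2] xor  r0, r3, r1 → r0=0xbf
body[3] mov  r1, #0x79 → r1=0x79
body[4] add  r4, r1, #27 → r4=0x94
epilogue: pop r4=0x87, sp=0xdf
r0: caller-saved, written=True
r1: caller-saved, written=True
r4: callee-saved, written=True
r5: callee-saved, written=False

SURVIVE = r4,r5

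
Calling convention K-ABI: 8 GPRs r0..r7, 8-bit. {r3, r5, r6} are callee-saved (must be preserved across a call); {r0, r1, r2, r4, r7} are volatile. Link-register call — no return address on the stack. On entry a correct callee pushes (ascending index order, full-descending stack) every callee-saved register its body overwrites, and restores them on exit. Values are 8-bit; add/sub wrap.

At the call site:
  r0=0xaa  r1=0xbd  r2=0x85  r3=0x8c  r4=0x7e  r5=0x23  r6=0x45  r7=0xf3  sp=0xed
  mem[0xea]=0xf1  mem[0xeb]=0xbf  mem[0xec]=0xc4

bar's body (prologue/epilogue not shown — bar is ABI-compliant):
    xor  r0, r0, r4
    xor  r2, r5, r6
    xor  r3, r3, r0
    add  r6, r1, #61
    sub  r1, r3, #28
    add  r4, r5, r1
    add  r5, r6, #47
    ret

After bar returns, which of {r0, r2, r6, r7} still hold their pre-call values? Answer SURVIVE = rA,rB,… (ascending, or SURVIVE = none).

SURVIVE = r6,r7

prologue: push r3 → mem[0xec]=0x8c, sp=0xec
prologue: push r5 → mem[0xeb]=0x23, sp=0xeb
prologue: push r6 → mem[0xea]=0x45, sp=0xea
body[0] xor  r0, r0, r4 → r0=0xd4
body[1] xor  r2, r5, r6 → r2=0x66
body[2] xor  r3, r3, r0 → r3=0x58
body[3] add  r6, r1, #61 → r6=0xfa
body[4] sub  r1, r3, #28 → r1=0x3c
body[5] add  r4, r5, r1 → r4=0x5f
body[6] add  r5, r6, #47 → r5=0x29
epilogue: pop r6=0x45, sp=0xeb
epilogue: pop r5=0x23, sp=0xec
epilogue: pop r3=0x8c, sp=0xed
r0: caller-saved, written=True
r2: caller-saved, written=True
r6: callee-saved, written=True
r7: caller-saved, written=False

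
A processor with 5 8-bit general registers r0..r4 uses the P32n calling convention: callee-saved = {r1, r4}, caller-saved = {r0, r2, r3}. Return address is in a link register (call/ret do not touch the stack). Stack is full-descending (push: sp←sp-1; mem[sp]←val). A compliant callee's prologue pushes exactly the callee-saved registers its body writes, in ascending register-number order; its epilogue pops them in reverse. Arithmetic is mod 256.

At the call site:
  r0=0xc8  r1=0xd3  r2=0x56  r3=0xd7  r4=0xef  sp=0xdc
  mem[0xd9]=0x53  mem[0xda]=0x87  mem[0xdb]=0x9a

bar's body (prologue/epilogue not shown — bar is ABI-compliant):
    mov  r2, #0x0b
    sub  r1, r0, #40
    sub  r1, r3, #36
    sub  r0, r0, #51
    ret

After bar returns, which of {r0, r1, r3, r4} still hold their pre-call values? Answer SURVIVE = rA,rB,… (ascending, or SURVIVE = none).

prologue: push r1 -> mem[0xdb]=0xd3, sp=0xdb
body[0] mov  r2, #0x0b -> r2=0x0b
body[1] sub  r1, r0, #40 -> r1=0xa0
body[2] sub  r1, r3, #36 -> r1=0xb3
body[3] sub  r0, r0, #51 -> r0=0x95
epilogue: pop r1=0xd3, sp=0xdc
r0: caller-saved, written=True
r1: callee-saved, written=True
r3: caller-saved, written=False
r4: callee-saved, written=False

SURVIVE = r1,r3,r4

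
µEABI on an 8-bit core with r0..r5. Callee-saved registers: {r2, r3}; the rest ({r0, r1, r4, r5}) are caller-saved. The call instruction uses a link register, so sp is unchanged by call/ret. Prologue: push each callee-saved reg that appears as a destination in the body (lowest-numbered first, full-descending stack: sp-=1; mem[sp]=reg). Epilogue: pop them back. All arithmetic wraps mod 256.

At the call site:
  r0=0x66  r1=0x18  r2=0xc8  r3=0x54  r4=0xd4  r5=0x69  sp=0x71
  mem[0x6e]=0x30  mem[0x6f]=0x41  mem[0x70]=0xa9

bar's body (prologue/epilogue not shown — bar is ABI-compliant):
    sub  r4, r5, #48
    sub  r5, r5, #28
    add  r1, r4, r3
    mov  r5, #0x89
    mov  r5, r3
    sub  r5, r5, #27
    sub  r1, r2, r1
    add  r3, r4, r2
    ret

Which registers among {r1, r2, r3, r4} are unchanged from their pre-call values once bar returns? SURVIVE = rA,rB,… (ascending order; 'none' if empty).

prologue: push r3 → mem[0x70]=0x54, sp=0x70
body[0] sub  r4, r5, #48 → r4=0x39
body[1] sub  r5, r5, #28 → r5=0x4d
body[2] add  r1, r4, r3 → r1=0x8d
body[3] mov  r5, #0x89 → r5=0x89
body[4] mov  r5, r3 → r5=0x54
body[5] sub  r5, r5, #27 → r5=0x39
body[6] sub  r1, r2, r1 → r1=0x3b
body[7] add  r3, r4, r2 → r3=0x01
epilogue: pop r3=0x54, sp=0x71
r1: caller-saved, written=True
r2: callee-saved, written=False
r3: callee-saved, written=True
r4: caller-saved, written=True

SURVIVE = r2,r3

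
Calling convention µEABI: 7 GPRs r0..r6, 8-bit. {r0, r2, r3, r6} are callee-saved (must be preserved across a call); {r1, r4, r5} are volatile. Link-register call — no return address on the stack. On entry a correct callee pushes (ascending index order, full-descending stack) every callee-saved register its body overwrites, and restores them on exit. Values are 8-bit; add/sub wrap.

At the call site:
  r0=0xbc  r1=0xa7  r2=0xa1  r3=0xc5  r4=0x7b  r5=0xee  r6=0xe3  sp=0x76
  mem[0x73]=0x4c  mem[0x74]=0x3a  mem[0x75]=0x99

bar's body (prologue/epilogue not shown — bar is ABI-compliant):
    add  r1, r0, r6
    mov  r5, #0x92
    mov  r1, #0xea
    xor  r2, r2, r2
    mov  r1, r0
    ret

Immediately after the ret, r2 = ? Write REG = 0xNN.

prologue: push r2 -> mem[0x75]=0xa1, sp=0x75
body[0] add  r1, r0, r6 -> r1=0x9f
body[1] mov  r5, #0x92 -> r5=0x92
body[2] mov  r1, #0xea -> r1=0xea
body[3] xor  r2, r2, r2 -> r2=0x00
body[4] mov  r1, r0 -> r1=0xbc
epilogue: pop r2=0xa1, sp=0x76
r2 is callee-saved -> restored

REG = 0xa1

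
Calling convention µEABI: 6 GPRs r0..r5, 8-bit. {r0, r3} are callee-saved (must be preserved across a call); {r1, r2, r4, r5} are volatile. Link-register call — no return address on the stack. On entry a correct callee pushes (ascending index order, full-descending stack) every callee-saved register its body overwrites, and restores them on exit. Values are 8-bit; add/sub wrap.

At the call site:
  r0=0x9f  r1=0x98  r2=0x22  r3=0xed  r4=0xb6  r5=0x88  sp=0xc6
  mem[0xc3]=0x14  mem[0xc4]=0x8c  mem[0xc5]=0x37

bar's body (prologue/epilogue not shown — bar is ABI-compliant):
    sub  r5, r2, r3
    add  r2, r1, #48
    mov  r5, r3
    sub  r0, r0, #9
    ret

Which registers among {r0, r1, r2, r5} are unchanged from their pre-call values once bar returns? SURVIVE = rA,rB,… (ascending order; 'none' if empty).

prologue: push r0 → mem[0xc5]=0x9f, sp=0xc5
body[0] sub  r5, r2, r3 → r5=0x35
body[1] add  r2, r1, #48 → r2=0xc8
body[2] mov  r5, r3 → r5=0xed
body[3] sub  r0, r0, #9 → r0=0x96
epilogue: pop r0=0x9f, sp=0xc6
r0: callee-saved, written=True
r1: caller-saved, written=False
r2: caller-saved, written=True
r5: caller-saved, written=True

SURVIVE = r0,r1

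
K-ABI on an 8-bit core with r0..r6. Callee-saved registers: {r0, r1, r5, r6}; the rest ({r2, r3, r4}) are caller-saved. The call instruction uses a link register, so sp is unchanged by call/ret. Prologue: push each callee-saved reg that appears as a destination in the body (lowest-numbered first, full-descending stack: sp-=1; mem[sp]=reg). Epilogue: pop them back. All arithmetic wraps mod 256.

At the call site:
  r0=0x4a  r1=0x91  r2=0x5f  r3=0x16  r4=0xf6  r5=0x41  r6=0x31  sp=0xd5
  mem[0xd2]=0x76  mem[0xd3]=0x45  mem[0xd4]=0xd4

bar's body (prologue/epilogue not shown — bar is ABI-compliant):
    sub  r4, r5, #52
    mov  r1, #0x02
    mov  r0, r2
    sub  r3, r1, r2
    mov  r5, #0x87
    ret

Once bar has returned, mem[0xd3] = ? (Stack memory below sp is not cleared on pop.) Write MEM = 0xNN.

MEM = 0x91

prologue: push r0 -> mem[0xd4]=0x4a, sp=0xd4
prologue: push r1 -> mem[0xd3]=0x91, sp=0xd3
prologue: push r5 -> mem[0xd2]=0x41, sp=0xd2
body[0] sub  r4, r5, #52 -> r4=0x0d
body[1] mov  r1, #0x02 -> r1=0x02
body[2] mov  r0, r2 -> r0=0x5f
body[3] sub  r3, r1, r2 -> r3=0xa3
body[4] mov  r5, #0x87 -> r5=0x87
epilogue: pop r5=0x41, sp=0xd3
epilogue: pop r1=0x91, sp=0xd4
epilogue: pop r0=0x4a, sp=0xd5
prologue pushed ['r0', 'r1', 'r5'] at ['0xd4', '0xd3', '0xd2']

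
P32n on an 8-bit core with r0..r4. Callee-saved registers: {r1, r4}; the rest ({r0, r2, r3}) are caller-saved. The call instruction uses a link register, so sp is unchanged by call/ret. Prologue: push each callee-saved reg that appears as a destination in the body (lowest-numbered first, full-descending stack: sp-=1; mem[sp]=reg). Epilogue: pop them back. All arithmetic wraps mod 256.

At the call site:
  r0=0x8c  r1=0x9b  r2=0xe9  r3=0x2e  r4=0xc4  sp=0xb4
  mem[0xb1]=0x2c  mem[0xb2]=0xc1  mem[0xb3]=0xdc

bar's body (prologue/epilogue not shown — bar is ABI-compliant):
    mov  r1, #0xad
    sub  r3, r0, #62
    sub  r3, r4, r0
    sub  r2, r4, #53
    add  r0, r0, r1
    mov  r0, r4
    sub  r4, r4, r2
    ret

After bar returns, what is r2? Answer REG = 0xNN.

REG = 0x8f

prologue: push r1 -> mem[0xb3]=0x9b, sp=0xb3
prologue: push r4 -> mem[0xb2]=0xc4, sp=0xb2
body[0] mov  r1, #0xad -> r1=0xad
body[1] sub  r3, r0, #62 -> r3=0x4e
body[2] sub  r3, r4, r0 -> r3=0x38
body[3] sub  r2, r4, #53 -> r2=0x8f
body[4] add  r0, r0, r1 -> r0=0x39
body[5] mov  r0, r4 -> r0=0xc4
body[6] sub  r4, r4, r2 -> r4=0x35
epilogue: pop r4=0xc4, sp=0xb3
epilogue: pop r1=0x9b, sp=0xb4
r2 is caller-saved -> body value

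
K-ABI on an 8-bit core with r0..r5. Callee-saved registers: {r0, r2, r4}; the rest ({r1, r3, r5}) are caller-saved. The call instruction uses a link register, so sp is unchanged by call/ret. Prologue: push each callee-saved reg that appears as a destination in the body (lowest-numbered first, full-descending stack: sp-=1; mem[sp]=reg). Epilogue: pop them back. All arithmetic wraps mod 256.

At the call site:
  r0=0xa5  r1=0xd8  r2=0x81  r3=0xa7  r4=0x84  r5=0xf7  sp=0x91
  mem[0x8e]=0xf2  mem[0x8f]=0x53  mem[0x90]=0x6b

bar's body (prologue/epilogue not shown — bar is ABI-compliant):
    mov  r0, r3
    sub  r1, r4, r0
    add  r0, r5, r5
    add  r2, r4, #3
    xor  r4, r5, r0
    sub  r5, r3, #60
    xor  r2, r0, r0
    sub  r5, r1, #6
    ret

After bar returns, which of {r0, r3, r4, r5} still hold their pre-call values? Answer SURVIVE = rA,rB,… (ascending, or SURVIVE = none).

SURVIVE = r0,r3,r4

prologue: push r0 → mem[0x90]=0xa5, sp=0x90
prologue: push r2 → mem[0x8f]=0x81, sp=0x8f
prologue: push r4 → mem[0x8e]=0x84, sp=0x8e
body[0] mov  r0, r3 → r0=0xa7
body[1] sub  r1, r4, r0 → r1=0xdd
body[2] add  r0, r5, r5 → r0=0xee
body[3] add  r2, r4, #3 → r2=0x87
body[4] xor  r4, r5, r0 → r4=0x19
body[5] sub  r5, r3, #60 → r5=0x6b
body[6] xor  r2, r0, r0 → r2=0x00
body[7] sub  r5, r1, #6 → r5=0xd7
epilogue: pop r4=0x84, sp=0x8f
epilogue: pop r2=0x81, sp=0x90
epilogue: pop r0=0xa5, sp=0x91
r0: callee-saved, written=True
r3: caller-saved, written=False
r4: callee-saved, written=True
r5: caller-saved, written=True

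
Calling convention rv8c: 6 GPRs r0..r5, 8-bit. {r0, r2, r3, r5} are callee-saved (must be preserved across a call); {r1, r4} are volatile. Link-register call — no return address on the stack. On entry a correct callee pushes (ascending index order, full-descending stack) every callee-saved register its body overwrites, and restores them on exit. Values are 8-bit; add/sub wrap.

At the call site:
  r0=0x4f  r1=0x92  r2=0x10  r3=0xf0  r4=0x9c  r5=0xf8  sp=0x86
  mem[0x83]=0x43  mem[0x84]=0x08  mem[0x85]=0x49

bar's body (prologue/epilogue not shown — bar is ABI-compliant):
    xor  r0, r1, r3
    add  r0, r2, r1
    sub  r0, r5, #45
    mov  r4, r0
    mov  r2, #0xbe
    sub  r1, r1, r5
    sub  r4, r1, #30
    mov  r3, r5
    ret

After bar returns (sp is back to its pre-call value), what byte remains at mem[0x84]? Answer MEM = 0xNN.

prologue: push r0 -> mem[0x85]=0x4f, sp=0x85
prologue: push r2 -> mem[0x84]=0x10, sp=0x84
prologue: push r3 -> mem[0x83]=0xf0, sp=0x83
body[0] xor  r0, r1, r3 -> r0=0x62
body[1] add  r0, r2, r1 -> r0=0xa2
body[2] sub  r0, r5, #45 -> r0=0xcb
body[3] mov  r4, r0 -> r4=0xcb
body[4] mov  r2, #0xbe -> r2=0xbe
body[5] sub  r1, r1, r5 -> r1=0x9a
body[6] sub  r4, r1, #30 -> r4=0x7c
body[7] mov  r3, r5 -> r3=0xf8
epilogue: pop r3=0xf0, sp=0x84
epilogue: pop r2=0x10, sp=0x85
epilogue: pop r0=0x4f, sp=0x86
prologue pushed ['r0', 'r2', 'r3'] at ['0x85', '0x84', '0x83']

MEM = 0x10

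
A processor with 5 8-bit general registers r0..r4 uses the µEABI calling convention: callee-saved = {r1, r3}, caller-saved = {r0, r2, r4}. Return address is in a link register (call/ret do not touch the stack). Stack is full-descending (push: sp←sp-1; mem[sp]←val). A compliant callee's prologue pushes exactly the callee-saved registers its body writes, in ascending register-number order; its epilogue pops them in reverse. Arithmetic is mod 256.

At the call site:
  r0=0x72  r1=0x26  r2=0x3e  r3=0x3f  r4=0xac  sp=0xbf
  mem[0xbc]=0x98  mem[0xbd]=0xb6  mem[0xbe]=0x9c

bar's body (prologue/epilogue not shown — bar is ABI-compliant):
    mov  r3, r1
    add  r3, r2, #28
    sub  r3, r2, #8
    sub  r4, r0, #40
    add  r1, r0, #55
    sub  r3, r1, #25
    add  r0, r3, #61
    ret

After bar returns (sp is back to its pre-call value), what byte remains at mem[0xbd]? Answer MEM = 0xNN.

MEM = 0x3f

prologue: push r1 → mem[0xbe]=0x26, sp=0xbe
prologue: push r3 → mem[0xbd]=0x3f, sp=0xbd
body[0] mov  r3, r1 → r3=0x26
body[1] add  r3, r2, #28 → r3=0x5a
body[2] sub  r3, r2, #8 → r3=0x36
body[3] sub  r4, r0, #40 → r4=0x4a
body[4] add  r1, r0, #55 → r1=0xa9
body[5] sub  r3, r1, #25 → r3=0x90
body[6] add  r0, r3, #61 → r0=0xcd
epilogue: pop r3=0x3f, sp=0xbe
epilogue: pop r1=0x26, sp=0xbf
prologue pushed ['r1', 'r3'] at ['0xbe', '0xbd']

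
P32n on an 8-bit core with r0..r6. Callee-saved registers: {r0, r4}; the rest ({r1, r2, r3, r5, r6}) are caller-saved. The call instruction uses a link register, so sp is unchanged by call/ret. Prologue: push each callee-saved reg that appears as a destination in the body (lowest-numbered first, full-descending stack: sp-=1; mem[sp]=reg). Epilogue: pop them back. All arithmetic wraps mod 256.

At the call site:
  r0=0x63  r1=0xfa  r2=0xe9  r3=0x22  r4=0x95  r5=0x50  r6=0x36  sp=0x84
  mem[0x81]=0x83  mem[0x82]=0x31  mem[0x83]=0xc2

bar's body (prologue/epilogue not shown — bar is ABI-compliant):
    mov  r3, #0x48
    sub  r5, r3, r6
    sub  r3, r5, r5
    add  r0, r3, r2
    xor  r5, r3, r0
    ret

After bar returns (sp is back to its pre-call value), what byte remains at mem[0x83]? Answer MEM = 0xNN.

prologue: push r0 -> mem[0x83]=0x63, sp=0x83
body[0] mov  r3, #0x48 -> r3=0x48
body[1] sub  r5, r3, r6 -> r5=0x12
body[2] sub  r3, r5, r5 -> r3=0x00
body[3] add  r0, r3, r2 -> r0=0xe9
body[4] xor  r5, r3, r0 -> r5=0xe9
epilogue: pop r0=0x63, sp=0x84
prologue pushed ['r0'] at ['0x83']

MEM = 0x63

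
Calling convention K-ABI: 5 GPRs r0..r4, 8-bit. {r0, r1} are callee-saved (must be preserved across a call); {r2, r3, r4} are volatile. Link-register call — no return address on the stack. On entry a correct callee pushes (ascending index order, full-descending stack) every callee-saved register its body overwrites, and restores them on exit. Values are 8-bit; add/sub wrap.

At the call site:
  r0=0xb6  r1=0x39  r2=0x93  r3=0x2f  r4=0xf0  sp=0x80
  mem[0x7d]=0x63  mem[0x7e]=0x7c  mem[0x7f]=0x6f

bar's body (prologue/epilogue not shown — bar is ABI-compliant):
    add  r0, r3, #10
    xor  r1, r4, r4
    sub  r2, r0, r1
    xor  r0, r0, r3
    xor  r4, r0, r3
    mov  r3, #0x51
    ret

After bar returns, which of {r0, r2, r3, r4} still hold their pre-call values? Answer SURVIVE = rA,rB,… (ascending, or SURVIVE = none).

SURVIVE = r0

prologue: push r0 → mem[0x7f]=0xb6, sp=0x7f
prologue: push r1 → mem[0x7e]=0x39, sp=0x7e
body[0] add  r0, r3, #10 → r0=0x39
body[1] xor  r1, r4, r4 → r1=0x00
body[2] sub  r2, r0, r1 → r2=0x39
body[3] xor  r0, r0, r3 → r0=0x16
body[4] xor  r4, r0, r3 → r4=0x39
body[5] mov  r3, #0x51 → r3=0x51
epilogue: pop r1=0x39, sp=0x7f
epilogue: pop r0=0xb6, sp=0x80
r0: callee-saved, written=True
r2: caller-saved, written=True
r3: caller-saved, written=True
r4: caller-saved, written=True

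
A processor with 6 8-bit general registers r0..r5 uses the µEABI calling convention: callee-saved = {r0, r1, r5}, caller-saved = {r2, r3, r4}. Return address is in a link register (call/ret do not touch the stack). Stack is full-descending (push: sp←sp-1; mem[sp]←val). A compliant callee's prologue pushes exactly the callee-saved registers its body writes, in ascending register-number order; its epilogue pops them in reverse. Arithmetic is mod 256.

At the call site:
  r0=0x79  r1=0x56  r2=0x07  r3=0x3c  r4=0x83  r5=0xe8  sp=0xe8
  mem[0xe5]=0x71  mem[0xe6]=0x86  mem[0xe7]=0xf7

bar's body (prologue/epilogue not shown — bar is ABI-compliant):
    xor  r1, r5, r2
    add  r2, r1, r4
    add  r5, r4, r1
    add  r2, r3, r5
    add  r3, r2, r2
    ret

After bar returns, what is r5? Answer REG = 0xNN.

prologue: push r1 → mem[0xe7]=0x56, sp=0xe7
prologue: push r5 → mem[0xe6]=0xe8, sp=0xe6
body[0] xor  r1, r5, r2 → r1=0xef
body[1] add  r2, r1, r4 → r2=0x72
body[2] add  r5, r4, r1 → r5=0x72
body[3] add  r2, r3, r5 → r2=0xae
body[4] add  r3, r2, r2 → r3=0x5c
epilogue: pop r5=0xe8, sp=0xe7
epilogue: pop r1=0x56, sp=0xe8
r5 is callee-saved → restored

REG = 0xe8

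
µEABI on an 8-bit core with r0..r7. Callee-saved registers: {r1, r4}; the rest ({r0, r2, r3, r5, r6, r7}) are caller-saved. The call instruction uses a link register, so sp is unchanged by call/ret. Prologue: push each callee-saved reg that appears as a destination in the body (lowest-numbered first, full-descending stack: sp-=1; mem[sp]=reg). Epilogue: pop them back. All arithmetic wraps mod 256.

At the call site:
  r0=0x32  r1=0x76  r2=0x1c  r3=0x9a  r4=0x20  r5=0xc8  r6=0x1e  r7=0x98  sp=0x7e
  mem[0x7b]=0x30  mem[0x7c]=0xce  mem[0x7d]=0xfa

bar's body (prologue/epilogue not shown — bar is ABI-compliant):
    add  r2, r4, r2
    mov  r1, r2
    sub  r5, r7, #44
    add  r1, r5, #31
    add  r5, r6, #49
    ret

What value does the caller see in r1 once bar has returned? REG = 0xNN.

prologue: push r1 -> mem[0x7d]=0x76, sp=0x7d
body[0] add  r2, r4, r2 -> r2=0x3c
body[1] mov  r1, r2 -> r1=0x3c
body[2] sub  r5, r7, #44 -> r5=0x6c
body[3] add  r1, r5, #31 -> r1=0x8b
body[4] add  r5, r6, #49 -> r5=0x4f
epilogue: pop r1=0x76, sp=0x7e
r1 is callee-saved -> restored

REG = 0x76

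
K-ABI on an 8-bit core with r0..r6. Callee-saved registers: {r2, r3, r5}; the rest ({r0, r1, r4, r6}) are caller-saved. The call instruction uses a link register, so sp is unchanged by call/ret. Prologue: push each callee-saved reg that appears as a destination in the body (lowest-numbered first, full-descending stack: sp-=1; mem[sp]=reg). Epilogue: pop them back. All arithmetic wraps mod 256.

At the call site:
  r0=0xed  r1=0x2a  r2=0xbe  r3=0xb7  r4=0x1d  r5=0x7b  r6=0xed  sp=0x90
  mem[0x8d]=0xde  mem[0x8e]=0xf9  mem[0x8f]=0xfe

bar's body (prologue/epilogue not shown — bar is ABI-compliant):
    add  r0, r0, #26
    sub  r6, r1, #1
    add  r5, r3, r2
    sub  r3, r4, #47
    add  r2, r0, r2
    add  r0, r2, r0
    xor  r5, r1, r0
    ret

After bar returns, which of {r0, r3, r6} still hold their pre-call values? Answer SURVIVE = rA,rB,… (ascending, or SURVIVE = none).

prologue: push r2 -> mem[0x8f]=0xbe, sp=0x8f
prologue: push r3 -> mem[0x8e]=0xb7, sp=0x8e
prologue: push r5 -> mem[0x8d]=0x7b, sp=0x8d
body[0] add  r0, r0, #26 -> r0=0x07
body[1] sub  r6, r1, #1 -> r6=0x29
body[2] add  r5, r3, r2 -> r5=0x75
body[3] sub  r3, r4, #47 -> r3=0xee
body[4] add  r2, r0, r2 -> r2=0xc5
body[5] add  r0, r2, r0 -> r0=0xcc
body[6] xor  r5, r1, r0 -> r5=0xe6
epilogue: pop r5=0x7b, sp=0x8e
epilogue: pop r3=0xb7, sp=0x8f
epilogue: pop r2=0xbe, sp=0x90
r0: caller-saved, written=True
r3: callee-saved, written=True
r6: caller-saved, written=True

SURVIVE = r3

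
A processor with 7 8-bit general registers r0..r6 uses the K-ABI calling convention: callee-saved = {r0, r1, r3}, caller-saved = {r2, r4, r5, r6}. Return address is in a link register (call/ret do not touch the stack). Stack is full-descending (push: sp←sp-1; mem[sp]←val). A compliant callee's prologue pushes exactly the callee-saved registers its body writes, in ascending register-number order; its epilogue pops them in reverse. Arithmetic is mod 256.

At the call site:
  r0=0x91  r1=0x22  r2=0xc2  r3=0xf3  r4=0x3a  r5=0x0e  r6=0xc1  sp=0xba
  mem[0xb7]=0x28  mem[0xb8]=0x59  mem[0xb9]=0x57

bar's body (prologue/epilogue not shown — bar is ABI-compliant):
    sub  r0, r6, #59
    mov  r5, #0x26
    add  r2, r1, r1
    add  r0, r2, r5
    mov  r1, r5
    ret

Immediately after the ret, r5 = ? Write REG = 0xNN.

prologue: push r0 → mem[0xb9]=0x91, sp=0xb9
prologue: push r1 → mem[0xb8]=0x22, sp=0xb8
body[0] sub  r0, r6, #59 → r0=0x86
body[1] mov  r5, #0x26 → r5=0x26
body[2] add  r2, r1, r1 → r2=0x44
body[3] add  r0, r2, r5 → r0=0x6a
body[4] mov  r1, r5 → r1=0x26
epilogue: pop r1=0x22, sp=0xb9
epilogue: pop r0=0x91, sp=0xba
r5 is caller-saved → body value

REG = 0x26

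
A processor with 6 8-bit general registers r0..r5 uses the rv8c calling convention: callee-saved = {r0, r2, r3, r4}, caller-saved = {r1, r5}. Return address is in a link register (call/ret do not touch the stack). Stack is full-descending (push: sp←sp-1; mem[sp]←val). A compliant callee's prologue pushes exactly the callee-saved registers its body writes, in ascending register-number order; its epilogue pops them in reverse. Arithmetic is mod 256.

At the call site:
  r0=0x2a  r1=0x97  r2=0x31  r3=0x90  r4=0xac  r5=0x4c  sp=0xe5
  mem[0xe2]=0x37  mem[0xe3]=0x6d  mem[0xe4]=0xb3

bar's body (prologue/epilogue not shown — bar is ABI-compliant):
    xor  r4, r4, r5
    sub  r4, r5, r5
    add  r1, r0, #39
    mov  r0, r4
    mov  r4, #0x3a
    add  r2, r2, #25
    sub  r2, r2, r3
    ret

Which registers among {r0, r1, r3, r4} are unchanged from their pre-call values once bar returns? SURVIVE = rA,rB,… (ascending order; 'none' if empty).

prologue: push r0 → mem[0xe4]=0x2a, sp=0xe4
prologue: push r2 → mem[0xe3]=0x31, sp=0xe3
prologue: push r4 → mem[0xe2]=0xac, sp=0xe2
body[0] xor  r4, r4, r5 → r4=0xe0
body[1] sub  r4, r5, r5 → r4=0x00
body[2] add  r1, r0, #39 → r1=0x51
body[3] mov  r0, r4 → r0=0x00
body[4] mov  r4, #0x3a → r4=0x3a
body[5] add  r2, r2, #25 → r2=0x4a
body[6] sub  r2, r2, r3 → r2=0xba
epilogue: pop r4=0xac, sp=0xe3
epilogue: pop r2=0x31, sp=0xe4
epilogue: pop r0=0x2a, sp=0xe5
r0: callee-saved, written=True
r1: caller-saved, written=True
r3: callee-saved, written=False
r4: callee-saved, written=True

SURVIVE = r0,r3,r4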